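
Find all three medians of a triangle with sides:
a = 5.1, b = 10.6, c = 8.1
Median formula: m_a = ½√(2b² + 2c² − a²) (and cyclically). a² = 26.01, b² = 112.36, c² = 65.61.
m_a = ½√(2·112.36 + 2·65.61 − 26.01) = ½√329.93 ≈ ½·18.164 ≈ 9.08199
m_b = ½√(2·26.01 + 2·65.61 − 112.36) = ½√70.88 ≈ ½·8.41903 ≈ 4.20951
m_c = ½√(2·26.01 + 2·112.36 − 65.61) = ½√211.13 ≈ ½·14.5303 ≈ 7.26516

m_a = 9.082, m_b = 4.21, m_c = 7.265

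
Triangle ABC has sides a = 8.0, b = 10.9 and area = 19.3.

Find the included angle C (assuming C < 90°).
Area = ½·a·b·sin(C)  ⇒  sin(C) = 2·Area/(a·b) = 2·19.3/(8.0·10.9) = 38.6/87.2 ≈ 0.442661
C = arcsin(0.442661) ≈ 26.2738° (taking the acute solution since C < 90°)

C = 26.27°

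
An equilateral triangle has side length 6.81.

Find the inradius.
r = Area/s with s the semi-perimeter.
Area = (√3/4)·6.81² = (√3/4)·46.3761 ≈ 0.433013·46.3761 ≈ 20.0814
s = 3·6.81/2 = 10.215
r ≈ 20.0814/10.215 ≈ 1.96588
(Equivalently r = side/(2√3) = 6.81/3.4641 ≈ 1.96588.)

r = 1.966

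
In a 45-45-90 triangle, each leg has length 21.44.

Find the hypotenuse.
In a 45-45-90 triangle the sides are in ratio 1 : 1 : √2, so hypotenuse = leg·√2.
Hypotenuse = 21.44·√2 ≈ 21.44·1.41421 ≈ 30.3207

Hypotenuse = 21.44√2 = 30.32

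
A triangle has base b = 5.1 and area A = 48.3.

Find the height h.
A = ½·b·h  ⇒  h = 2A/b = 2·48.3/5.1 = 96.6/5.1 ≈ 18.9412

h = 18.94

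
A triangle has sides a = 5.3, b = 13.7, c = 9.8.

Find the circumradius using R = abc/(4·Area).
First find the area with Heron's formula.
s = (5.3 + 13.7 + 9.8)/2 = 14.4
Area = √(s(s−a)(s−b)(s−c)) = √(14.4·9.1·0.7·4.6) ≈ √421.949 ≈ 20.5414
abc = 5.3·13.7·9.8 = 711.578
R = abc/(4·Area) ≈ 711.578/(4·20.5414) = 711.578/82.1656 ≈ 8.66029

R = 8.66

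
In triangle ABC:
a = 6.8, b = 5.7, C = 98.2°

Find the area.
Two sides and the included angle (SAS): A = ½·a·b·sin(C) = ½·6.8·5.7·sin(98.2°)
sin(98.2°) ≈ 0.989776
A ≈ ½·38.76·0.989776 = 19.38·0.989776 ≈ 19.1819

Area = 19.18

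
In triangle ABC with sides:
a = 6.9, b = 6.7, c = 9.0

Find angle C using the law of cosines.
c² = a² + b² − 2ab·cos(C)  ⇒  cos(C) = (a² + b² − c²)/(2ab)
cos(C) = (6.9² + 6.7² − 9.0²)/(2·6.9·6.7) = (47.61 + 44.89 − 81)/92.46 = 11.5/92.46 ≈ 0.124378
C = arccos(0.124378) ≈ 82.8552°

C = 82.86°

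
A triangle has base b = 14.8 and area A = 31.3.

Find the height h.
A = ½·b·h  ⇒  h = 2A/b = 2·31.3/14.8 = 62.6/14.8 ≈ 4.22973

h = 4.23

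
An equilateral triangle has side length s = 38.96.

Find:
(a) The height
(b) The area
(a) The height splits the triangle into two 30-60-90 halves: h = s·√3/2 = 38.96·1.73205/2 ≈ 67.4807/2 ≈ 33.7403
(b) Area = (√3/4)·s² = (√3/4)·38.96² = (√3/4)·1517.8816 ≈ 0.433013·1517.8816 ≈ 657.262

Height = 33.74, Area = 657.3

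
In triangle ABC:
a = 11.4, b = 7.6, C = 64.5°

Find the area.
Two sides and the included angle (SAS): A = ½·a·b·sin(C) = ½·11.4·7.6·sin(64.5°)
sin(64.5°) ≈ 0.902585
A ≈ ½·86.64·0.902585 = 43.32·0.902585 ≈ 39.1

Area = 39.1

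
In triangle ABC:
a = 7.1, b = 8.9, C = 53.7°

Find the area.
Two sides and the included angle (SAS): A = ½·a·b·sin(C) = ½·7.1·8.9·sin(53.7°)
sin(53.7°) ≈ 0.805928
A ≈ ½·63.19·0.805928 = 31.595·0.805928 ≈ 25.4633

Area = 25.46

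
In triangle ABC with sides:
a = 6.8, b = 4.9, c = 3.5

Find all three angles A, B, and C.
Law of cosines for each angle (a² = 46.24, b² = 24.01, c² = 12.25):
cos(A) = (b² + c² − a²)/(2bc) = (24.01 + 12.25 − 46.24)/(2·4.9·3.5) = -9.98/34.3 ≈ -0.290962  ⇒  A ≈ 106.916°
cos(B) = (a² + c² − b²)/(2ac) = (46.24 + 12.25 − 24.01)/(2·6.8·3.5) = 34.48/47.6 ≈ 0.72437  ⇒  B ≈ 43.5836°
cos(C) = (a² + b² − c²)/(2ab) = (46.24 + 24.01 − 12.25)/(2·6.8·4.9) = 58/66.64 ≈ 0.870348  ⇒  C ≈ 29.5009°
Check: A + B + C ≈ 180°

A = 106.9°, B = 43.58°, C = 29.5°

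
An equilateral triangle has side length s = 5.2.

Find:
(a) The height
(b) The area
(a) The height splits the triangle into two 30-60-90 halves: h = s·√3/2 = 5.2·1.73205/2 ≈ 9.00666/2 ≈ 4.50333
(b) Area = (√3/4)·s² = (√3/4)·5.2² = (√3/4)·27.04 ≈ 0.433013·27.04 ≈ 11.7087

Height = 4.503, Area = 11.71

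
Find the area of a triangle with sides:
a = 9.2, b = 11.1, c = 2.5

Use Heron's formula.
s = (9.2 + 11.1 + 2.5)/2 = 22.8/2 = 11.4
s − a = 2.2, s − b = 0.3, s − c = 8.9
s(s−a)(s−b)(s−c) = 11.4·2.2·0.3·8.9 ≈ 66.9636
Area = √66.9636 ≈ 8.18313

Area = 8.183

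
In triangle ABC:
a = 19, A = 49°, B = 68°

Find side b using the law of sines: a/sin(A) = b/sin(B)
a/sin(A) = b/sin(B)  ⇒  b = a·sin(B)/sin(A) = 19·sin(68°)/sin(49°)
sin(68°) ≈ 0.927184, sin(49°) ≈ 0.75471
b ≈ 19·0.927184/0.75471 ≈ 17.6165/0.75471 ≈ 23.3421

b = 23.34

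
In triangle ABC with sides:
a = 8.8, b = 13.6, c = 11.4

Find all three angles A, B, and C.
Law of cosines for each angle (a² = 77.44, b² = 184.96, c² = 129.96):
cos(A) = (b² + c² − a²)/(2bc) = (184.96 + 129.96 − 77.44)/(2·13.6·11.4) = 237.48/310.08 ≈ 0.765867  ⇒  A ≈ 40.0158°
cos(B) = (a² + c² − b²)/(2ac) = (77.44 + 129.96 − 184.96)/(2·8.8·11.4) = 22.44/200.64 ≈ 0.111842  ⇒  B ≈ 83.5785°
cos(C) = (a² + b² − c²)/(2ab) = (77.44 + 184.96 − 129.96)/(2·8.8·13.6) = 132.44/239.36 ≈ 0.553309  ⇒  C ≈ 56.4057°
Check: A + B + C ≈ 180°

A = 40.02°, B = 83.58°, C = 56.41°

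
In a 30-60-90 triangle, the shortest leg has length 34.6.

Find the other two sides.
In a 30-60-90 triangle the sides are in ratio 1 : √3 : 2 (short leg : long leg : hypotenuse).
Long leg = 34.6·√3 ≈ 34.6·1.73205 ≈ 59.929
Hypotenuse = 2·34.6 = 69.2

Long leg = 34.6√3 = 59.93, Hypotenuse = 69.2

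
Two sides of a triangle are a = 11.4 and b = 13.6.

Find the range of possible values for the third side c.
Triangle inequality: |a − b| < c < a + b
|a − b| = |11.4 − 13.6| = 2.2
a + b = 11.4 + 13.6 = 25

2.2 < c < 25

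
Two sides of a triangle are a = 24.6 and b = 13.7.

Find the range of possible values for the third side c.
Triangle inequality: |a − b| < c < a + b
|a − b| = |24.6 − 13.7| = 10.9
a + b = 24.6 + 13.7 = 38.3

10.9 < c < 38.3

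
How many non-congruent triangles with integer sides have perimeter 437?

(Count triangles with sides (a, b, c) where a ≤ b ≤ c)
Let a ≤ b ≤ c with a + b + c = 437. The only binding inequality is a + b > c, i.e. 437 − c > c, so c < 437/2; and c ≥ 437/3 since c is the largest side.
So 146 ≤ c ≤ 218. For each c, b runs from ⌈(437 − c)/2⌉ up to c (then a = 437 − b − c satisfies 1 ≤ a ≤ b automatically), giving c − ⌈(437 − c)/2⌉ + 1 choices.
Summing over c: 1 + 3 + 4 + 6 + … + 108 + 109  (73 terms, c = 146, …, 218) = 4033
Check (closed form: nearest integer to p²/48 for even p, (p+3)²/48 for odd p): (437+3)²/48 = 440²/48 = 193600/48 ≈ 4033.33 → 4033

4033 triangles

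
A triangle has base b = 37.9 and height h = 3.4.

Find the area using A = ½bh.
A = ½·b·h = ½·37.9·3.4 = ½·128.86 = 64.43

Area = 64.43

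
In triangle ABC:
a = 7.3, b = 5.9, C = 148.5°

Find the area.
Two sides and the included angle (SAS): A = ½·a·b·sin(C) = ½·7.3·5.9·sin(148.5°)
sin(148.5°) ≈ 0.522499
A ≈ ½·43.07·0.522499 = 21.535·0.522499 ≈ 11.252

Area = 11.25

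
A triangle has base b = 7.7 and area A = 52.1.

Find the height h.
A = ½·b·h  ⇒  h = 2A/b = 2·52.1/7.7 = 104.2/7.7 ≈ 13.5325

h = 13.53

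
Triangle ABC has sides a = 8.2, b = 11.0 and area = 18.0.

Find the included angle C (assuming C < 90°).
Area = ½·a·b·sin(C)  ⇒  sin(C) = 2·Area/(a·b) = 2·18.0/(8.2·11.0) = 36/90.2 ≈ 0.399113
C = arcsin(0.399113) ≈ 23.5227° (taking the acute solution since C < 90°)

C = 23.52°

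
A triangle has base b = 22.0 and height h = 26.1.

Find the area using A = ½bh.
A = ½·b·h = ½·22.0·26.1 = ½·574.2 = 287.1

Area = 287.1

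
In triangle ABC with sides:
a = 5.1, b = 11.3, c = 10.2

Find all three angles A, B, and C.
Law of cosines for each angle (a² = 26.01, b² = 127.69, c² = 104.04):
cos(A) = (b² + c² − a²)/(2bc) = (127.69 + 104.04 − 26.01)/(2·11.3·10.2) = 205.72/230.52 ≈ 0.892417  ⇒  A ≈ 26.8214°
cos(B) = (a² + c² − b²)/(2ac) = (26.01 + 104.04 − 127.69)/(2·5.1·10.2) = 2.36/104.04 ≈ 0.0226836  ⇒  B ≈ 88.7002°
cos(C) = (a² + b² − c²)/(2ab) = (26.01 + 127.69 − 104.04)/(2·5.1·11.3) = 49.66/115.26 ≈ 0.430852  ⇒  C ≈ 64.4784°
Check: A + B + C ≈ 180°

A = 26.82°, B = 88.7°, C = 64.48°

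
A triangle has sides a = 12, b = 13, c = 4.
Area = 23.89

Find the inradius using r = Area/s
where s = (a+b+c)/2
s = (12 + 13 + 4)/2 = 29/2 = 14.5
r = Area/s = 23.89/14.5 ≈ 1.64759

r = 1.648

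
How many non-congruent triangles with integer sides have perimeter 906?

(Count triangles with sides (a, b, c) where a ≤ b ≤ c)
Let a ≤ b ≤ c with a + b + c = 906. The only binding inequality is a + b > c, i.e. 906 − c > c, so c < 906/2; and c ≥ 906/3 since c is the largest side.
So 302 ≤ c ≤ 452. For each c, b runs from ⌈(906 − c)/2⌉ up to c (then a = 906 − b − c satisfies 1 ≤ a ≤ b automatically), giving c − ⌈(906 − c)/2⌉ + 1 choices.
Summing over c: 1 + 2 + 4 + 5 + … + 224 + 226  (151 terms, c = 302, …, 452) = 17101
Check (closed form: nearest integer to p²/48 for even p, (p+3)²/48 for odd p): 906²/48 = 820836/48 ≈ 17100.75 → 17101

17101 triangles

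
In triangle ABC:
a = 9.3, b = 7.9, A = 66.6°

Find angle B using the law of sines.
a/sin(A) = b/sin(B)  ⇒  sin(B) = b·sin(A)/a = 7.9·sin(66.6°)/9.3
sin(66.6°) ≈ 0.917755
sin(B) ≈ 7.9·0.917755/9.3 ≈ 7.25026/9.3 ≈ 0.779598
B = arcsin(0.779598) ≈ 51.2238°
(Since b ≤ a we need B ≤ A, so the obtuse alternative 180° − 51.2238° ≈ 128.776° is rejected.)

B = 51.22°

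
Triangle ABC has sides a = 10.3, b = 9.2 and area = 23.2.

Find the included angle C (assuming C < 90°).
Area = ½·a·b·sin(C)  ⇒  sin(C) = 2·Area/(a·b) = 2·23.2/(10.3·9.2) = 46.4/94.76 ≈ 0.489658
C = arcsin(0.489658) ≈ 29.3181° (taking the acute solution since C < 90°)

C = 29.32°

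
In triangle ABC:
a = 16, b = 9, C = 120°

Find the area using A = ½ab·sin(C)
A = ½·a·b·sin(C) = ½·16·9·sin(120°)
sin(120°) ≈ 0.866025
A ≈ ½·144·0.866025 = 72·0.866025 ≈ 62.3538

Area = 62.35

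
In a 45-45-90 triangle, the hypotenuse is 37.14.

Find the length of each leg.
In a 45-45-90 triangle hypotenuse = leg·√2, so leg = hypotenuse/√2.
Leg = 37.14/√2 ≈ 37.14/1.41421 ≈ 26.2619

Each leg = 26.26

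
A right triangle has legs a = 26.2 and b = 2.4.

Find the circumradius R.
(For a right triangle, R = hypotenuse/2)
Hypotenuse c = √(a² + b²) = √(686.44 + 5.76) = √692.2 ≈ 26.3097
R = c/2 ≈ 26.3097/2 ≈ 13.1548

R = 13.15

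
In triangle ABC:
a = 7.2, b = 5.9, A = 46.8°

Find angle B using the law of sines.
a/sin(A) = b/sin(B)  ⇒  sin(B) = b·sin(A)/a = 5.9·sin(46.8°)/7.2
sin(46.8°) ≈ 0.728969
sin(B) ≈ 5.9·0.728969/7.2 ≈ 4.30091/7.2 ≈ 0.597349
B = arcsin(0.597349) ≈ 36.6803°
(Since b ≤ a we need B ≤ A, so the obtuse alternative 180° − 36.6803° ≈ 143.32° is rejected.)

B = 36.68°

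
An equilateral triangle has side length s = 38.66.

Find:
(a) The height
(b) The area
(a) The height splits the triangle into two 30-60-90 halves: h = s·√3/2 = 38.66·1.73205/2 ≈ 66.9611/2 ≈ 33.4805
(b) Area = (√3/4)·s² = (√3/4)·38.66² = (√3/4)·1494.5956 ≈ 0.433013·1494.5956 ≈ 647.179

Height = 33.48, Area = 647.2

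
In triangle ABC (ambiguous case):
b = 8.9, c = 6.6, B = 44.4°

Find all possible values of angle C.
b/sin(B) = c/sin(C)  ⇒  sin(C) = c·sin(B)/b = 6.6·sin(44.4°)/8.9
sin(44.4°) ≈ 0.699663
sin(C) ≈ 6.6·0.699663/8.9 ≈ 4.61778/8.9 ≈ 0.518851
Candidate 1: C₁ = arcsin(0.518851) ≈ 31.2552°  →  A = 180° − 44.4° − 31.2552° ≈ 104.345° > 0, valid
Candidate 2: C₂ = 180° − C₁ ≈ 148.745°  →  A = 180° − 44.4° − 148.745° ≈ -13.1448° ≤ 0, not a valid triangle

C = 31.26° (one solution)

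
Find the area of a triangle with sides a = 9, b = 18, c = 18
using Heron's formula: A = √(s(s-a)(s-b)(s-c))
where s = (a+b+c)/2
s = (9 + 18 + 18)/2 = 45/2 = 22.5
s − a = 13.5, s − b = 4.5, s − c = 4.5
s(s−a)(s−b)(s−c) = 22.5·13.5·4.5·4.5 = 6150.9375
Area = √6150.9375 ≈ 78.4279

s = 22.5, Area = 78.43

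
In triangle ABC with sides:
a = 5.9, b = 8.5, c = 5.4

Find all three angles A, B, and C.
Law of cosines for each angle (a² = 34.81, b² = 72.25, c² = 29.16):
cos(A) = (b² + c² − a²)/(2bc) = (72.25 + 29.16 − 34.81)/(2·8.5·5.4) = 66.6/91.8 ≈ 0.72549  ⇒  A ≈ 43.4904°
cos(B) = (a² + c² − b²)/(2ac) = (34.81 + 29.16 − 72.25)/(2·5.9·5.4) = -8.28/63.72 ≈ -0.129944  ⇒  B ≈ 97.4663°
cos(C) = (a² + b² − c²)/(2ab) = (34.81 + 72.25 − 29.16)/(2·5.9·8.5) = 77.9/100.3 ≈ 0.77667  ⇒  C ≈ 39.0433°
Check: A + B + C ≈ 180°

A = 43.49°, B = 97.47°, C = 39.04°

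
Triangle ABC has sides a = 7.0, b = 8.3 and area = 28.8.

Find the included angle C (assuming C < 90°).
Area = ½·a·b·sin(C)  ⇒  sin(C) = 2·Area/(a·b) = 2·28.8/(7.0·8.3) = 57.6/58.1 ≈ 0.991394
C = arcsin(0.991394) ≈ 82.4778° (taking the acute solution since C < 90°)

C = 82.48°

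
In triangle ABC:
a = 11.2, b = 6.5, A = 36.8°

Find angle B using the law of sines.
a/sin(A) = b/sin(B)  ⇒  sin(B) = b·sin(A)/a = 6.5·sin(36.8°)/11.2
sin(36.8°) ≈ 0.599024
sin(B) ≈ 6.5·0.599024/11.2 ≈ 3.89365/11.2 ≈ 0.347648
B = arcsin(0.347648) ≈ 20.3435°
(Since b ≤ a we need B ≤ A, so the obtuse alternative 180° − 20.3435° ≈ 159.656° is rejected.)

B = 20.34°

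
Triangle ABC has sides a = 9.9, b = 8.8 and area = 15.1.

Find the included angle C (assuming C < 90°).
Area = ½·a·b·sin(C)  ⇒  sin(C) = 2·Area/(a·b) = 2·15.1/(9.9·8.8) = 30.2/87.12 ≈ 0.346648
C = arcsin(0.346648) ≈ 20.2824° (taking the acute solution since C < 90°)

C = 20.28°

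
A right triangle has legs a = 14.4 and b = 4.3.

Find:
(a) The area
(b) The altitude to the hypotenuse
(a) The legs are perpendicular, so Area = ½·a·b = ½·14.4·4.3 = ½·61.92 = 30.96
(b) Hypotenuse c = √(a² + b²) = √(207.36 + 18.49) = √225.85 ≈ 15.0283
    Area = ½·c·h_c  ⇒  h_c = 2·Area/c = 61.92/15.0283 ≈ 4.12022

Area = 30.96, h_c = 4.12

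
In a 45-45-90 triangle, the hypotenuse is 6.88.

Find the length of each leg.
In a 45-45-90 triangle hypotenuse = leg·√2, so leg = hypotenuse/√2.
Leg = 6.88/√2 ≈ 6.88/1.41421 ≈ 4.86489

Each leg = 4.865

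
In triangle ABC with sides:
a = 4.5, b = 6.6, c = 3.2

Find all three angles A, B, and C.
Law of cosines for each angle (a² = 20.25, b² = 43.56, c² = 10.24):
cos(A) = (b² + c² − a²)/(2bc) = (43.56 + 10.24 − 20.25)/(2·6.6·3.2) = 33.55/42.24 ≈ 0.794271  ⇒  A ≈ 37.4136°
cos(B) = (a² + c² − b²)/(2ac) = (20.25 + 10.24 − 43.56)/(2·4.5·3.2) = -13.07/28.8 ≈ -0.453819  ⇒  B ≈ 116.989°
cos(C) = (a² + b² − c²)/(2ab) = (20.25 + 43.56 − 10.24)/(2·4.5·6.6) = 53.57/59.4 ≈ 0.901852  ⇒  C ≈ 25.5974°
Check: A + B + C ≈ 180°

A = 37.41°, B = 117°, C = 25.6°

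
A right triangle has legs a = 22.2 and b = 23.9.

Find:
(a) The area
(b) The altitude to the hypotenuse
(a) The legs are perpendicular, so Area = ½·a·b = ½·22.2·23.9 = ½·530.58 = 265.29
(b) Hypotenuse c = √(a² + b²) = √(492.84 + 571.21) = √1064.05 ≈ 32.6198
    Area = ½·c·h_c  ⇒  h_c = 2·Area/c = 530.58/32.6198 ≈ 16.2656

Area = 265.29, h_c = 16.27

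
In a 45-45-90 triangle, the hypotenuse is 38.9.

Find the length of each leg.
In a 45-45-90 triangle hypotenuse = leg·√2, so leg = hypotenuse/√2.
Leg = 38.9/√2 ≈ 38.9/1.41421 ≈ 27.5065

Each leg = 27.51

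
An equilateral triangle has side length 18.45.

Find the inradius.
r = Area/s with s the semi-perimeter.
Area = (√3/4)·18.45² = (√3/4)·340.4025 ≈ 0.433013·340.4025 ≈ 147.399
s = 3·18.45/2 = 27.675
r ≈ 147.399/27.675 ≈ 5.32606
(Equivalently r = side/(2√3) = 18.45/3.4641 ≈ 5.32606.)

r = 5.326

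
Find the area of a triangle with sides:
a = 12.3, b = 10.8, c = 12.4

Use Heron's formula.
s = (12.3 + 10.8 + 12.4)/2 = 35.5/2 = 17.75
s − a = 5.45, s − b = 6.95, s − c = 5.35
s(s−a)(s−b)(s−c) = 17.75·5.45·6.95·5.35 ≈ 3596.94
Area = √3596.94 ≈ 59.9745

Area = 59.97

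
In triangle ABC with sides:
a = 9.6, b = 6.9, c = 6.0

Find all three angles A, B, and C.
Law of cosines for each angle (a² = 92.16, b² = 47.61, c² = 36):
cos(A) = (b² + c² − a²)/(2bc) = (47.61 + 36 − 92.16)/(2·6.9·6.0) = -8.55/82.8 ≈ -0.103261  ⇒  A ≈ 95.927°
cos(B) = (a² + c² − b²)/(2ac) = (92.16 + 36 − 47.61)/(2·9.6·6.0) = 80.55/115.2 ≈ 0.699219  ⇒  B ≈ 45.6356°
cos(C) = (a² + b² − c²)/(2ab) = (92.16 + 47.61 − 36)/(2·9.6·6.9) = 103.77/132.48 ≈ 0.783288  ⇒  C ≈ 38.4374°
Check: A + B + C ≈ 180°

A = 95.93°, B = 45.64°, C = 38.44°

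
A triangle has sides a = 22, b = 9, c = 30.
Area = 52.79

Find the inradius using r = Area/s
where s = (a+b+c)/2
s = (22 + 9 + 30)/2 = 61/2 = 30.5
r = Area/s = 52.79/30.5 ≈ 1.73082

r = 1.731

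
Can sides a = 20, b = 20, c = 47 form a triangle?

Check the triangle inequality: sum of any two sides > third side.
a + b vs c: 20 + 20 = 40 ≤ 47  ✗
a + c vs b: 20 + 47 = 67 > 20  ✓
b + c vs a: 20 + 47 = 67 > 20  ✓

No: 20 + 20 = 40 is not > 47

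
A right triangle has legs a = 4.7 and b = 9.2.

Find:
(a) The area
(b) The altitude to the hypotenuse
(a) The legs are perpendicular, so Area = ½·a·b = ½·4.7·9.2 = ½·43.24 = 21.62
(b) Hypotenuse c = √(a² + b²) = √(22.09 + 84.64) = √106.73 ≈ 10.331
    Area = ½·c·h_c  ⇒  h_c = 2·Area/c = 43.24/10.331 ≈ 4.18545

Area = 21.62, h_c = 4.185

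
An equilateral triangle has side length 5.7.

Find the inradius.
r = Area/s with s the semi-perimeter.
Area = (√3/4)·5.7² = (√3/4)·32.49 ≈ 0.433013·32.49 ≈ 14.0686
s = 3·5.7/2 = 8.55
r ≈ 14.0686/8.55 ≈ 1.64545
(Equivalently r = side/(2√3) = 5.7/3.4641 ≈ 1.64545.)

r = 1.645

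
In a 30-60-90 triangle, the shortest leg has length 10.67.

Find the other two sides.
In a 30-60-90 triangle the sides are in ratio 1 : √3 : 2 (short leg : long leg : hypotenuse).
Long leg = 10.67·√3 ≈ 10.67·1.73205 ≈ 18.481
Hypotenuse = 2·10.67 = 21.34

Long leg = 10.67√3 = 18.48, Hypotenuse = 21.34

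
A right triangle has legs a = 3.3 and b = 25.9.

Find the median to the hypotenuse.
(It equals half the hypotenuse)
Hypotenuse c = √(a² + b²) = √(10.89 + 670.81) = √681.7 ≈ 26.1094
Median to hypotenuse = c/2 ≈ 26.1094/2 ≈ 13.0547

Median = 13.05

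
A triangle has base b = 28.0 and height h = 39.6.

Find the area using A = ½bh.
A = ½·b·h = ½·28.0·39.6 = ½·1108.8 = 554.4

Area = 554.4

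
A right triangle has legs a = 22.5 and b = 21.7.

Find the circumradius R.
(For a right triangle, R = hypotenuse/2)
Hypotenuse c = √(a² + b²) = √(506.25 + 470.89) = √977.14 ≈ 31.2592
R = c/2 ≈ 31.2592/2 ≈ 15.6296

R = 15.63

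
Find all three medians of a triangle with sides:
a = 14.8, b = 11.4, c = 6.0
Median formula: m_a = ½√(2b² + 2c² − a²) (and cyclically). a² = 219.04, b² = 129.96, c² = 36.
m_a = ½√(2·129.96 + 2·36 − 219.04) = ½√112.88 ≈ ½·10.6245 ≈ 5.31225
m_b = ½√(2·219.04 + 2·36 − 129.96) = ½√380.12 ≈ ½·19.4967 ≈ 9.74833
m_c = ½√(2·219.04 + 2·129.96 − 36) = ½√662 ≈ ½·25.7294 ≈ 12.8647

m_a = 5.312, m_b = 9.748, m_c = 12.86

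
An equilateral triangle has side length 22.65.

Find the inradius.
r = Area/s with s the semi-perimeter.
Area = (√3/4)·22.65² = (√3/4)·513.0225 ≈ 0.433013·513.0225 ≈ 222.145
s = 3·22.65/2 = 33.975
r ≈ 222.145/33.975 ≈ 6.53849
(Equivalently r = side/(2√3) = 22.65/3.4641 ≈ 6.53849.)

r = 6.538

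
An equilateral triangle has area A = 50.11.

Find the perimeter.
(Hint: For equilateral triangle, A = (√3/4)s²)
A = (√3/4)s²  ⇒  s² = 4A/√3 = 4·50.11/√3 = 200.44/1.73205 ≈ 115.724
s ≈ √115.724 ≈ 10.7575
Perimeter = 3s ≈ 3·10.7575 ≈ 32.2725

Perimeter = 32.27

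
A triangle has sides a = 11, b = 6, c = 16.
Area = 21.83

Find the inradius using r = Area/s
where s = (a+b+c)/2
s = (11 + 6 + 16)/2 = 33/2 = 16.5
r = Area/s = 21.83/16.5 ≈ 1.32303

r = 1.323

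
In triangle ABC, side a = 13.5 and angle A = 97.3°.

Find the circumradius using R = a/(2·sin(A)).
R = a/(2·sin(A)) = 13.5/(2·sin(97.3°))
sin(97.3°) ≈ 0.991894
R ≈ 13.5/(2·0.991894) = 13.5/1.98379 ≈ 6.80516

R = 6.805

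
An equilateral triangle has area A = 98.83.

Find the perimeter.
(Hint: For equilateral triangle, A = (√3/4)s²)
A = (√3/4)s²  ⇒  s² = 4A/√3 = 4·98.83/√3 = 395.32/1.73205 ≈ 228.238
s ≈ √228.238 ≈ 15.1076
Perimeter = 3s ≈ 3·15.1076 ≈ 45.3227

Perimeter = 45.32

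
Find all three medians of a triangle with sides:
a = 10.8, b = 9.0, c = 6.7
Median formula: m_a = ½√(2b² + 2c² − a²) (and cyclically). a² = 116.64, b² = 81, c² = 44.89.
m_a = ½√(2·81 + 2·44.89 − 116.64) = ½√135.14 ≈ ½·11.625 ≈ 5.81249
m_b = ½√(2·116.64 + 2·44.89 − 81) = ½√242.06 ≈ ½·15.5583 ≈ 7.77914
m_c = ½√(2·116.64 + 2·81 − 44.89) = ½√350.39 ≈ ½·18.7187 ≈ 9.35935

m_a = 5.812, m_b = 7.779, m_c = 9.359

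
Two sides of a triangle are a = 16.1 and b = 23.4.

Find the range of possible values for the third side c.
Triangle inequality: |a − b| < c < a + b
|a − b| = |16.1 − 23.4| = 7.3
a + b = 16.1 + 23.4 = 39.5

7.3 < c < 39.5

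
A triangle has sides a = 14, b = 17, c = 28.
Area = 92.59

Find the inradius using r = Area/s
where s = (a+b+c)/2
s = (14 + 17 + 28)/2 = 59/2 = 29.5
r = Area/s = 92.59/29.5 ≈ 3.13864

r = 3.139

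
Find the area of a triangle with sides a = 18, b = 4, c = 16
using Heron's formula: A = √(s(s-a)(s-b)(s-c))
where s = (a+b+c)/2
s = (18 + 4 + 16)/2 = 38/2 = 19
s − a = 1, s − b = 15, s − c = 3
s(s−a)(s−b)(s−c) = 19·1·15·3 = 855
Area = √855 ≈ 29.2404

s = 19.0, Area = 29.24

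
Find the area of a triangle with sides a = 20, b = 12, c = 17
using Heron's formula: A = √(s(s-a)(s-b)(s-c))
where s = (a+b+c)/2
s = (20 + 12 + 17)/2 = 49/2 = 24.5
s − a = 4.5, s − b = 12.5, s − c = 7.5
s(s−a)(s−b)(s−c) = 24.5·4.5·12.5·7.5 = 10335.9375
Area = √10335.9375 ≈ 101.666

s = 24.5, Area = 101.7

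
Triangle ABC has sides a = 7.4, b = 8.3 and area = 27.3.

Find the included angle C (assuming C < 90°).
Area = ½·a·b·sin(C)  ⇒  sin(C) = 2·Area/(a·b) = 2·27.3/(7.4·8.3) = 54.6/61.42 ≈ 0.888961
C = arcsin(0.888961) ≈ 62.743° (taking the acute solution since C < 90°)

C = 62.74°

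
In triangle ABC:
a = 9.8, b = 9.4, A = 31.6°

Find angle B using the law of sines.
a/sin(A) = b/sin(B)  ⇒  sin(B) = b·sin(A)/a = 9.4·sin(31.6°)/9.8
sin(31.6°) ≈ 0.523986
sin(B) ≈ 9.4·0.523986/9.8 ≈ 4.92547/9.8 ≈ 0.502599
B = arcsin(0.502599) ≈ 30.1721°
(Since b ≤ a we need B ≤ A, so the obtuse alternative 180° − 30.1721° ≈ 149.828° is rejected.)

B = 30.17°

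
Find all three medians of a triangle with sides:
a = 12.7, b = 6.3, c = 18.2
Median formula: m_a = ½√(2b² + 2c² − a²) (and cyclically). a² = 161.29, b² = 39.69, c² = 331.24.
m_a = ½√(2·39.69 + 2·331.24 − 161.29) = ½√580.57 ≈ ½·24.095 ≈ 12.0475
m_b = ½√(2·161.29 + 2·331.24 − 39.69) = ½√945.37 ≈ ½·30.7469 ≈ 15.3734
m_c = ½√(2·161.29 + 2·39.69 − 331.24) = ½√70.72 ≈ ½·8.40952 ≈ 4.20476

m_a = 12.05, m_b = 15.37, m_c = 4.205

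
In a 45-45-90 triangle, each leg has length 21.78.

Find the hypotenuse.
In a 45-45-90 triangle the sides are in ratio 1 : 1 : √2, so hypotenuse = leg·√2.
Hypotenuse = 21.78·√2 ≈ 21.78·1.41421 ≈ 30.8016

Hypotenuse = 21.78√2 = 30.8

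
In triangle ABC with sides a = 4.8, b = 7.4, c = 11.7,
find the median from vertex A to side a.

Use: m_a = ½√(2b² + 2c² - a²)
m_a = ½√(2·7.4² + 2·11.7² − 4.8²) = ½√(2·54.76 + 2·136.89 − 23.04) = ½√(109.52 + 273.78 − 23.04) = ½√360.26
√360.26 ≈ 18.9805, so m_a ≈ 9.49026

m_a = 9.49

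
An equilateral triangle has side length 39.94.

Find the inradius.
r = Area/s with s the semi-perimeter.
Area = (√3/4)·39.94² = (√3/4)·1595.2036 ≈ 0.433013·1595.2036 ≈ 690.743
s = 3·39.94/2 = 59.91
r ≈ 690.743/59.91 ≈ 11.5297
(Equivalently r = side/(2√3) = 39.94/3.4641 ≈ 11.5297.)

r = 11.53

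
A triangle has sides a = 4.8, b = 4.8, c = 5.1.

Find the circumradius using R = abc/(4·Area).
First find the area with Heron's formula.
s = (4.8 + 4.8 + 5.1)/2 = 7.35
Area = √(s(s−a)(s−b)(s−c)) = √(7.35·2.55·2.55·2.25) ≈ √107.535 ≈ 10.3699
abc = 4.8·4.8·5.1 = 117.504
R = abc/(4·Area) ≈ 117.504/(4·10.3699) = 117.504/41.4797 ≈ 2.83281

R = 2.833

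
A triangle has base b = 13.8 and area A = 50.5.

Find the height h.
A = ½·b·h  ⇒  h = 2A/b = 2·50.5/13.8 = 101/13.8 ≈ 7.31884

h = 7.319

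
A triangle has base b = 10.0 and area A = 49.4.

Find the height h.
A = ½·b·h  ⇒  h = 2A/b = 2·49.4/10.0 = 98.8/10.0 ≈ 9.88

h = 9.88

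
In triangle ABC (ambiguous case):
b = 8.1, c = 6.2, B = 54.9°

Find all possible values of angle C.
b/sin(B) = c/sin(C)  ⇒  sin(C) = c·sin(B)/b = 6.2·sin(54.9°)/8.1
sin(54.9°) ≈ 0.81815
sin(C) ≈ 6.2·0.81815/8.1 ≈ 5.07253/8.1 ≈ 0.626238
Candidate 1: C₁ = arcsin(0.626238) ≈ 38.7731°  →  A = 180° − 54.9° − 38.7731° ≈ 86.3269° > 0, valid
Candidate 2: C₂ = 180° − C₁ ≈ 141.227°  →  A = 180° − 54.9° − 141.227° ≈ -16.1269° ≤ 0, not a valid triangle

C = 38.77° (one solution)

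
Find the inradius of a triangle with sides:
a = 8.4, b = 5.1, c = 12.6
r = Area/s where s is the semi-perimeter.
s = (8.4 + 5.1 + 12.6)/2 = 26.1/2 = 13.05
Area = √(s(s−a)(s−b)(s−c)) = √(13.05·4.65·7.95·0.45) ≈ √217.092 ≈ 14.734
r ≈ 14.734/13.05 ≈ 1.12904

r = 1.129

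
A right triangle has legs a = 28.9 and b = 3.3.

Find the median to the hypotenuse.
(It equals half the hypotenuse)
Hypotenuse c = √(a² + b²) = √(835.21 + 10.89) = √846.1 ≈ 29.0878
Median to hypotenuse = c/2 ≈ 29.0878/2 ≈ 14.5439

Median = 14.54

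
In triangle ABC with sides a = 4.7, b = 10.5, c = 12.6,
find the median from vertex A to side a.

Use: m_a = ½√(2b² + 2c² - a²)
m_a = ½√(2·10.5² + 2·12.6² − 4.7²) = ½√(2·110.25 + 2·158.76 − 22.09) = ½√(220.5 + 317.52 − 22.09) = ½√515.93
√515.93 ≈ 22.7141, so m_a ≈ 11.357

m_a = 11.36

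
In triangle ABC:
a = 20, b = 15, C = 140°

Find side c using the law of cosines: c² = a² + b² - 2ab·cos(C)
c² = 20² + 15² − 2·20·15·cos(140°)
cos(140°) ≈ -0.766044
c² ≈ 400 + 225 − 600·(-0.766044) ≈ 625 + 459.627 ≈ 1084.63
c ≈ √1084.63 ≈ 32.9337

c = 32.93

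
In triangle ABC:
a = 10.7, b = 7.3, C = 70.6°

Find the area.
Two sides and the included angle (SAS): A = ½·a·b·sin(C) = ½·10.7·7.3·sin(70.6°)
sin(70.6°) ≈ 0.943223
A ≈ ½·78.11·0.943223 = 39.055·0.943223 ≈ 36.8376

Area = 36.84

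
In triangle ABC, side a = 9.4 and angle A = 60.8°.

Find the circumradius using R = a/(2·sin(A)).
R = a/(2·sin(A)) = 9.4/(2·sin(60.8°))
sin(60.8°) ≈ 0.872922
R ≈ 9.4/(2·0.872922) = 9.4/1.74584 ≈ 5.38421

R = 5.384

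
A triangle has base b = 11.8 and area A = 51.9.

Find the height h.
A = ½·b·h  ⇒  h = 2A/b = 2·51.9/11.8 = 103.8/11.8 ≈ 8.79661

h = 8.797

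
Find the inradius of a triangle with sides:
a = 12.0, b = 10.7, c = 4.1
r = Area/s where s is the semi-perimeter.
s = (12.0 + 10.7 + 4.1)/2 = 26.8/2 = 13.4
Area = √(s(s−a)(s−b)(s−c)) = √(13.4·1.4·2.7·9.3) ≈ √471.064 ≈ 21.704
r ≈ 21.704/13.4 ≈ 1.6197

r = 1.62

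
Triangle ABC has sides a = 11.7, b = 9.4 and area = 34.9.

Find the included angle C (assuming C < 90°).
Area = ½·a·b·sin(C)  ⇒  sin(C) = 2·Area/(a·b) = 2·34.9/(11.7·9.4) = 69.8/109.98 ≈ 0.634661
C = arcsin(0.634661) ≈ 39.3948° (taking the acute solution since C < 90°)

C = 39.39°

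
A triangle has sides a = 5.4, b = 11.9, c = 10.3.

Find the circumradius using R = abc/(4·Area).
First find the area with Heron's formula.
s = (5.4 + 11.9 + 10.3)/2 = 13.8
Area = √(s(s−a)(s−b)(s−c)) = √(13.8·8.4·1.9·3.5) ≈ √770.868 ≈ 27.7645
abc = 5.4·11.9·10.3 = 661.878
R = abc/(4·Area) ≈ 661.878/(4·27.7645) = 661.878/111.058 ≈ 5.95975

R = 5.96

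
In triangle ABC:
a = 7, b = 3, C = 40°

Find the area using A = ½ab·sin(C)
A = ½·a·b·sin(C) = ½·7·3·sin(40°)
sin(40°) ≈ 0.642788
A ≈ ½·21·0.642788 = 10.5·0.642788 ≈ 6.74927

Area = 6.749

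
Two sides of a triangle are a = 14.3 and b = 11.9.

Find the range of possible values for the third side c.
Triangle inequality: |a − b| < c < a + b
|a − b| = |14.3 − 11.9| = 2.4
a + b = 14.3 + 11.9 = 26.2

2.4 < c < 26.2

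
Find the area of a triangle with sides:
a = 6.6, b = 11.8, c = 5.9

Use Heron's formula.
s = (6.6 + 11.8 + 5.9)/2 = 24.3/2 = 12.15
s − a = 5.55, s − b = 0.35, s − c = 6.25
s(s−a)(s−b)(s−c) = 12.15·5.55·0.35·6.25 ≈ 147.509
Area = √147.509 ≈ 12.1453

Area = 12.15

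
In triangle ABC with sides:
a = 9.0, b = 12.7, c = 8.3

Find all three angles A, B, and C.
Law of cosines for each angle (a² = 81, b² = 161.29, c² = 68.89):
cos(A) = (b² + c² − a²)/(2bc) = (161.29 + 68.89 − 81)/(2·12.7·8.3) = 149.18/210.82 ≈ 0.707618  ⇒  A ≈ 44.9586°
cos(B) = (a² + c² − b²)/(2ac) = (81 + 68.89 − 161.29)/(2·9.0·8.3) = -11.4/149.4 ≈ -0.0763052  ⇒  B ≈ 94.3762°
cos(C) = (a² + b² − c²)/(2ab) = (81 + 161.29 − 68.89)/(2·9.0·12.7) = 173.4/228.6 ≈ 0.75853  ⇒  C ≈ 40.6652°
Check: A + B + C ≈ 180°

A = 44.96°, B = 94.38°, C = 40.67°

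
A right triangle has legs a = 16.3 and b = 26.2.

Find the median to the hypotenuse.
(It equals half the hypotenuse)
Hypotenuse c = √(a² + b²) = √(265.69 + 686.44) = √952.13 ≈ 30.8566
Median to hypotenuse = c/2 ≈ 30.8566/2 ≈ 15.4283

Median = 15.43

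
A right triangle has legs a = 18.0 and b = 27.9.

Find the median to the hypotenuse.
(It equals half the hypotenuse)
Hypotenuse c = √(a² + b²) = √(324 + 778.41) = √1102.41 ≈ 33.2026
Median to hypotenuse = c/2 ≈ 33.2026/2 ≈ 16.6013

Median = 16.6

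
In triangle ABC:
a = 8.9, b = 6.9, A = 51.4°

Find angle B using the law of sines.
a/sin(A) = b/sin(B)  ⇒  sin(B) = b·sin(A)/a = 6.9·sin(51.4°)/8.9
sin(51.4°) ≈ 0.78152
sin(B) ≈ 6.9·0.78152/8.9 ≈ 5.39249/8.9 ≈ 0.605898
B = arcsin(0.605898) ≈ 37.2935°
(Since b ≤ a we need B ≤ A, so the obtuse alternative 180° − 37.2935° ≈ 142.707° is rejected.)

B = 37.29°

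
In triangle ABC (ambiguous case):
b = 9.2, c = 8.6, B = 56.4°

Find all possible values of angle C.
b/sin(B) = c/sin(C)  ⇒  sin(C) = c·sin(B)/b = 8.6·sin(56.4°)/9.2
sin(56.4°) ≈ 0.832921
sin(C) ≈ 8.6·0.832921/9.2 ≈ 7.16312/9.2 ≈ 0.7786
Candidate 1: C₁ = arcsin(0.7786) ≈ 51.1326°  →  A = 180° − 56.4° − 51.1326° ≈ 72.4674° > 0, valid
Candidate 2: C₂ = 180° − C₁ ≈ 128.867°  →  A = 180° − 56.4° − 128.867° ≈ -5.2674° ≤ 0, not a valid triangle

C = 51.13° (one solution)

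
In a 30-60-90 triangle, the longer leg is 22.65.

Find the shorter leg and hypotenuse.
In a 30-60-90 triangle the sides are in ratio 1 : √3 : 2, so short leg = long leg/√3 and hypotenuse = 2·(short leg).
Short leg = 22.65/√3 ≈ 22.65/1.73205 ≈ 13.077
Hypotenuse = 2·13.077 ≈ 26.154

Short leg = 13.08, Hypotenuse = 26.15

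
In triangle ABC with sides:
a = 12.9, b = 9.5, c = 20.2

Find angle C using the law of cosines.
c² = a² + b² − 2ab·cos(C)  ⇒  cos(C) = (a² + b² − c²)/(2ab)
cos(C) = (12.9² + 9.5² − 20.2²)/(2·12.9·9.5) = (166.41 + 90.25 − 408.04)/245.1 = -151.38/245.1 ≈ -0.617625
C = arccos(-0.617625) ≈ 128.143°

C = 128.1°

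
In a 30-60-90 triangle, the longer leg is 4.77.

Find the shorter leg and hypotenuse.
In a 30-60-90 triangle the sides are in ratio 1 : √3 : 2, so short leg = long leg/√3 and hypotenuse = 2·(short leg).
Short leg = 4.77/√3 ≈ 4.77/1.73205 ≈ 2.75396
Hypotenuse = 2·2.75396 ≈ 5.50792

Short leg = 2.754, Hypotenuse = 5.508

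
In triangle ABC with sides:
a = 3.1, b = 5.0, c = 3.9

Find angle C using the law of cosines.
c² = a² + b² − 2ab·cos(C)  ⇒  cos(C) = (a² + b² − c²)/(2ab)
cos(C) = (3.1² + 5.0² − 3.9²)/(2·3.1·5.0) = (9.61 + 25 − 15.21)/31 = 19.4/31 ≈ 0.625806
C = arccos(0.625806) ≈ 51.2586°

C = 51.26°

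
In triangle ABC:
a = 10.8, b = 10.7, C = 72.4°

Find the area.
Two sides and the included angle (SAS): A = ½·a·b·sin(C) = ½·10.8·10.7·sin(72.4°)
sin(72.4°) ≈ 0.953191
A ≈ ½·115.56·0.953191 = 57.78·0.953191 ≈ 55.0754

Area = 55.08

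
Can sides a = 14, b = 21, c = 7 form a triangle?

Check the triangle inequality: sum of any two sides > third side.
a + b vs c: 14 + 21 = 35 > 7  ✓
a + c vs b: 14 + 7 = 21 ≤ 21  ✗
b + c vs a: 21 + 7 = 28 > 14  ✓

No: 14 + 7 = 21 is not > 21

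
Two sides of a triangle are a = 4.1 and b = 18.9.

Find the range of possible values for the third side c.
Triangle inequality: |a − b| < c < a + b
|a − b| = |4.1 − 18.9| = 14.8
a + b = 4.1 + 18.9 = 23

14.8 < c < 23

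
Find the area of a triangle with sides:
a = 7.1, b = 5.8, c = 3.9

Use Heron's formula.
s = (7.1 + 5.8 + 3.9)/2 = 16.8/2 = 8.4
s − a = 1.3, s − b = 2.6, s − c = 4.5
s(s−a)(s−b)(s−c) = 8.4·1.3·2.6·4.5 ≈ 127.764
Area = √127.764 ≈ 11.3033

Area = 11.3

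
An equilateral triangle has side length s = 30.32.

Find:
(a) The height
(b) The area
(a) The height splits the triangle into two 30-60-90 halves: h = s·√3/2 = 30.32·1.73205/2 ≈ 52.5158/2 ≈ 26.2579
(b) Area = (√3/4)·s² = (√3/4)·30.32² = (√3/4)·919.3024 ≈ 0.433013·919.3024 ≈ 398.07

Height = 26.26, Area = 398.1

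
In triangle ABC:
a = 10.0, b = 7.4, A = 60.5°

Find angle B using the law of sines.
a/sin(A) = b/sin(B)  ⇒  sin(B) = b·sin(A)/a = 7.4·sin(60.5°)/10.0
sin(60.5°) ≈ 0.870356
sin(B) ≈ 7.4·0.870356/10.0 ≈ 6.44063/10.0 ≈ 0.644063
B = arcsin(0.644063) ≈ 40.0955°
(Since b ≤ a we need B ≤ A, so the obtuse alternative 180° − 40.0955° ≈ 139.905° is rejected.)

B = 40.1°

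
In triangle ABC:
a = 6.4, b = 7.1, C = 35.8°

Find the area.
Two sides and the included angle (SAS): A = ½·a·b·sin(C) = ½·6.4·7.1·sin(35.8°)
sin(35.8°) ≈ 0.584958
A ≈ ½·45.44·0.584958 = 22.72·0.584958 ≈ 13.2902

Area = 13.29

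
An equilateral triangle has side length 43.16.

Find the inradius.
r = Area/s with s the semi-perimeter.
Area = (√3/4)·43.16² = (√3/4)·1862.7856 ≈ 0.433013·1862.7856 ≈ 806.61
s = 3·43.16/2 = 64.74
r ≈ 806.61/64.74 ≈ 12.4592
(Equivalently r = side/(2√3) = 43.16/3.4641 ≈ 12.4592.)

r = 12.46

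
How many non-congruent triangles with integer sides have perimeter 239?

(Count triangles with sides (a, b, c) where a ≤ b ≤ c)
Let a ≤ b ≤ c with a + b + c = 239. The only binding inequality is a + b > c, i.e. 239 − c > c, so c < 239/2; and c ≥ 239/3 since c is the largest side.
So 80 ≤ c ≤ 119. For each c, b runs from ⌈(239 − c)/2⌉ up to c (then a = 239 − b − c satisfies 1 ≤ a ≤ b automatically), giving c − ⌈(239 − c)/2⌉ + 1 choices.
Summing over c: 1 + 3 + 4 + 6 + … + 58 + 60  (40 terms, c = 80, …, 119) = 1220
Check (closed form: nearest integer to p²/48 for even p, (p+3)²/48 for odd p): (239+3)²/48 = 242²/48 = 58564/48 ≈ 1220.08 → 1220

1220 triangles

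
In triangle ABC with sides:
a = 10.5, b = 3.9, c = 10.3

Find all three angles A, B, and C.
Law of cosines for each angle (a² = 110.25, b² = 15.21, c² = 106.09):
cos(A) = (b² + c² − a²)/(2bc) = (15.21 + 106.09 − 110.25)/(2·3.9·10.3) = 11.05/80.34 ≈ 0.13754  ⇒  A ≈ 82.0945°
cos(B) = (a² + c² − b²)/(2ac) = (110.25 + 106.09 − 15.21)/(2·10.5·10.3) = 201.13/216.3 ≈ 0.929866  ⇒  B ≈ 21.5861°
cos(C) = (a² + b² − c²)/(2ab) = (110.25 + 15.21 − 106.09)/(2·10.5·3.9) = 19.37/81.9 ≈ 0.236508  ⇒  C ≈ 76.3195°
Check: A + B + C ≈ 180°

A = 82.09°, B = 21.59°, C = 76.32°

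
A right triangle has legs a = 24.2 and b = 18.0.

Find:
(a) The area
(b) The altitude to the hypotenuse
(a) The legs are perpendicular, so Area = ½·a·b = ½·24.2·18.0 = ½·435.6 = 217.8
(b) Hypotenuse c = √(a² + b²) = √(585.64 + 324) = √909.64 ≈ 30.1602
    Area = ½·c·h_c  ⇒  h_c = 2·Area/c = 435.6/30.1602 ≈ 14.4429

Area = 217.8, h_c = 14.44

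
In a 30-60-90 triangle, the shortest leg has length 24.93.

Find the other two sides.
In a 30-60-90 triangle the sides are in ratio 1 : √3 : 2 (short leg : long leg : hypotenuse).
Long leg = 24.93·√3 ≈ 24.93·1.73205 ≈ 43.18
Hypotenuse = 2·24.93 = 49.86

Long leg = 24.93√3 = 43.18, Hypotenuse = 49.86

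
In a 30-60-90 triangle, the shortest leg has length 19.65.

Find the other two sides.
In a 30-60-90 triangle the sides are in ratio 1 : √3 : 2 (short leg : long leg : hypotenuse).
Long leg = 19.65·√3 ≈ 19.65·1.73205 ≈ 34.0348
Hypotenuse = 2·19.65 = 39.3

Long leg = 19.65√3 = 34.03, Hypotenuse = 39.3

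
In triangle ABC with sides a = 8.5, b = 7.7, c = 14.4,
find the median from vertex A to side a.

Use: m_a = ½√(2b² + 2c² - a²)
m_a = ½√(2·7.7² + 2·14.4² − 8.5²) = ½√(2·59.29 + 2·207.36 − 72.25) = ½√(118.58 + 414.72 − 72.25) = ½√461.05
√461.05 ≈ 21.4721, so m_a ≈ 10.736

m_a = 10.74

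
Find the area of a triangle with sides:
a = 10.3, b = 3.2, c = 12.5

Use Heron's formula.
s = (10.3 + 3.2 + 12.5)/2 = 26/2 = 13
s − a = 2.7, s − b = 9.8, s − c = 0.5
s(s−a)(s−b)(s−c) = 13·2.7·9.8·0.5 ≈ 171.99
Area = √171.99 ≈ 13.1145

Area = 13.11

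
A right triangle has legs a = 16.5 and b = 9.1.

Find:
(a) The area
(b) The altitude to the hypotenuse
(a) The legs are perpendicular, so Area = ½·a·b = ½·16.5·9.1 = ½·150.15 = 75.075
(b) Hypotenuse c = √(a² + b²) = √(272.25 + 82.81) = √355.06 ≈ 18.843
    Area = ½·c·h_c  ⇒  h_c = 2·Area/c = 150.15/18.843 ≈ 7.96846

Area = 75.075, h_c = 7.968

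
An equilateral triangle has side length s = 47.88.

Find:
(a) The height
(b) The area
(a) The height splits the triangle into two 30-60-90 halves: h = s·√3/2 = 47.88·1.73205/2 ≈ 82.9306/2 ≈ 41.4653
(b) Area = (√3/4)·s² = (√3/4)·47.88² = (√3/4)·2292.4944 ≈ 0.433013·2292.4944 ≈ 992.679

Height = 41.47, Area = 992.7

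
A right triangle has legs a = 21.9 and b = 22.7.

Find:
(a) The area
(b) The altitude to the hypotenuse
(a) The legs are perpendicular, so Area = ½·a·b = ½·21.9·22.7 = ½·497.13 = 248.565
(b) Hypotenuse c = √(a² + b²) = √(479.61 + 515.29) = √994.9 ≈ 31.542
    Area = ½·c·h_c  ⇒  h_c = 2·Area/c = 497.13/31.542 ≈ 15.7609

Area = 248.565, h_c = 15.76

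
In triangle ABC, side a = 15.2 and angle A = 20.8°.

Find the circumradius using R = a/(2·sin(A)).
R = a/(2·sin(A)) = 15.2/(2·sin(20.8°))
sin(20.8°) ≈ 0.355107
R ≈ 15.2/(2·0.355107) = 15.2/0.710214 ≈ 21.402

R = 21.4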